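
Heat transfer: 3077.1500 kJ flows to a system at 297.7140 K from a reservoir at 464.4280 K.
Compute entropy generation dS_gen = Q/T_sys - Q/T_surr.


dS_sys = 3077.1500/297.7140 = 10.3359 kJ/K
dS_surr = -3077.1500/464.4280 = -6.6257 kJ/K
dS_gen = 10.3359 - 6.6257 = 3.7102 kJ/K (irreversible)

dS_gen = 3.7102 kJ/K, irreversible


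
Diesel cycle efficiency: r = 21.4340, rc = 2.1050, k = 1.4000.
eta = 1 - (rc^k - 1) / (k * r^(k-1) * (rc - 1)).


r^(k-1) = 3.4075
rc^k = 2.8350
eta = 0.6519 = 65.1900%

65.1900%


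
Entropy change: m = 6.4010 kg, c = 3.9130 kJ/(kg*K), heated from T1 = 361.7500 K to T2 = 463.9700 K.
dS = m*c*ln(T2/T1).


T2/T1 = 1.2826
ln(T2/T1) = 0.2489
dS = 6.4010 * 3.9130 * 0.2489 = 6.2334 kJ/K

6.2334 kJ/K


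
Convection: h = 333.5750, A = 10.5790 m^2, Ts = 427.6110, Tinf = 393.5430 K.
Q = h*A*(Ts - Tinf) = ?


dT = 34.0680 K
Q = 333.5750 * 10.5790 * 34.0680 = 120222.2220 W

120222.2220 W


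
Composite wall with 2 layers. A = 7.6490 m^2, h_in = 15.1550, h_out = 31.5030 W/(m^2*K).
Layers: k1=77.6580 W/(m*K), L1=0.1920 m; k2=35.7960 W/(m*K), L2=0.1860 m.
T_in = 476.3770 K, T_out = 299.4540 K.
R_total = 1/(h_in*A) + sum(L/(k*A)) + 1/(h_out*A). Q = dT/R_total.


R_conv_in = 1/(15.1550*7.6490) = 0.0086
R_1 = 0.1920/(77.6580*7.6490) = 0.0003
R_2 = 0.1860/(35.7960*7.6490) = 0.0007
R_conv_out = 1/(31.5030*7.6490) = 0.0041
R_total = 0.0138 K/W
Q = 176.9230 / 0.0138 = 12839.9549 W

R_total = 0.0138 K/W, Q = 12839.9549 W


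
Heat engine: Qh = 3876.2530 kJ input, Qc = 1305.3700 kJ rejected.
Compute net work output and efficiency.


W = 3876.2530 - 1305.3700 = 2570.8830 kJ
eta = 2570.8830 / 3876.2530 = 0.6632 = 66.3239%

W = 2570.8830 kJ, eta = 66.3239%


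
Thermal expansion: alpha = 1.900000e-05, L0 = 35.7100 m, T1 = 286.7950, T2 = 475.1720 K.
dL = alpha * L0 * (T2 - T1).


dT = 188.3770 K
dL = 1.900000e-05 * 35.7100 * 188.3770 = 0.127812 m
L_final = 35.837812 m

dL = 0.127812 m


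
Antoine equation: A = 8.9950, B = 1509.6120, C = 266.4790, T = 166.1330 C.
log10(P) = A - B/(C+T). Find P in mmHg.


C+T = 432.6120
B/(C+T) = 3.4895
log10(P) = 8.9950 - 3.4895 = 5.5055
P = 10^5.5055 = 320236.8291 mmHg

320236.8291 mmHg


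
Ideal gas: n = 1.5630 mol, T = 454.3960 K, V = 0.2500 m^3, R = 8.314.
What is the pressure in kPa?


P = nRT/V = 1.5630 * 8.314 * 454.3960 / 0.2500
= 5904.7770 / 0.2500 = 23619.1078 Pa = 23.6191 kPa

23.6191 kPa


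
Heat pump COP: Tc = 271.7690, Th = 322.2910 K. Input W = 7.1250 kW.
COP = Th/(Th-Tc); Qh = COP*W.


COP = 322.2910 / 50.5220 = 6.3792
Qh = 6.3792 * 7.1250 = 45.4519 kW

COP = 6.3792, Qh = 45.4519 kW


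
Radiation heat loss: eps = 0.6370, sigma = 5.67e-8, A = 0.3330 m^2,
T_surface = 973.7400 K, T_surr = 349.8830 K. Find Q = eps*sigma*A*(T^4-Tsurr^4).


T^4 = 8.9903e+11
Tsurr^4 = 1.4986e+10
Q = 0.6370 * 5.67e-8 * 0.3330 * 8.8404e+11 = 10632.5720 W

10632.5720 W


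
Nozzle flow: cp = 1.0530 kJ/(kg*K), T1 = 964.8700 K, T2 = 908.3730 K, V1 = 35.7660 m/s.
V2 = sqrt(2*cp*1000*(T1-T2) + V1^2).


dT = 56.4970 K
2*cp*1000*dT = 118982.6820
V1^2 = 1279.2068
V2 = sqrt(120261.8888) = 346.7880 m/s

346.7880 m/s


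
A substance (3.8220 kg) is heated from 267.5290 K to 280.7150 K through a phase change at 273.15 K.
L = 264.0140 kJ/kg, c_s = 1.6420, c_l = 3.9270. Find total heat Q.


Q1 (sensible, solid) = 3.8220 * 1.6420 * 5.6210 = 35.2758 kJ
Q2 (latent) = 3.8220 * 264.0140 = 1009.0615 kJ
Q3 (sensible, liquid) = 3.8220 * 3.9270 * 7.5650 = 113.5430 kJ
Q_total = 1157.8804 kJ

1157.8804 kJ


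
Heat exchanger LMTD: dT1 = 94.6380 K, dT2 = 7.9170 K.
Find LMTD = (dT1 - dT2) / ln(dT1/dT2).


dT1/dT2 = 11.9538
ln(dT1/dT2) = 2.4810
LMTD = 86.7210 / 2.4810 = 34.9534 K

34.9534 K


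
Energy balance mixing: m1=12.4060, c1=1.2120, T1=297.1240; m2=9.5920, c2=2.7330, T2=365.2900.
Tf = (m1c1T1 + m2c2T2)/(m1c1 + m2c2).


num = 14043.6318
den = 41.2510
Tf = 340.4434 K

340.4434 K


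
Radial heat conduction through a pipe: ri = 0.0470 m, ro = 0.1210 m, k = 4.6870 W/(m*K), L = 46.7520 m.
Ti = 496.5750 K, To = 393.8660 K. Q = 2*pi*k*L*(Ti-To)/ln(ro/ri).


dT = 102.7090 K
ln(ro/ri) = 0.9456
Q = 2*pi*4.6870*46.7520*102.7090 / 0.9456 = 149539.6399 W

149539.6399 W


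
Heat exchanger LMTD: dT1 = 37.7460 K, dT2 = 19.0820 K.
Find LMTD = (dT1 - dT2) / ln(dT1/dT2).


dT1/dT2 = 1.9781
ln(dT1/dT2) = 0.6821
LMTD = 18.6640 / 0.6821 = 27.3612 K

27.3612 K


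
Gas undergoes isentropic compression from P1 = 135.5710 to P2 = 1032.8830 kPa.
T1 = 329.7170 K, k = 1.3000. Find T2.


(k-1)/k = 0.2308
(P2/P1)^exp = 1.5978
T2 = 329.7170 * 1.5978 = 526.8089 K

526.8089 K


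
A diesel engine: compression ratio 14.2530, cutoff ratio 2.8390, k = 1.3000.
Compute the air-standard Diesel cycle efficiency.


r^(k-1) = 2.2191
rc^k = 3.8825
eta = 0.4567 = 45.6653%

45.6653%


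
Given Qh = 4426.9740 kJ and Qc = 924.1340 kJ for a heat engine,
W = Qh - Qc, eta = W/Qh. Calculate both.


W = 4426.9740 - 924.1340 = 3502.8400 kJ
eta = 3502.8400 / 4426.9740 = 0.7912 = 79.1249%

W = 3502.8400 kJ, eta = 79.1249%


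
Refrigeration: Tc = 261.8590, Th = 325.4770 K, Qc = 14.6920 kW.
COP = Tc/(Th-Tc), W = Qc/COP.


COP = 261.8590 / 63.6180 = 4.1161
W = 14.6920 / 4.1161 = 3.5694 kW

COP = 4.1161, W = 3.5694 kW


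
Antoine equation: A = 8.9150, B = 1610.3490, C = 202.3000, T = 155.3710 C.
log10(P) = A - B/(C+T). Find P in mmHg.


C+T = 357.6710
B/(C+T) = 4.5023
log10(P) = 8.9150 - 4.5023 = 4.4127
P = 10^4.4127 = 25863.1149 mmHg

25863.1149 mmHg


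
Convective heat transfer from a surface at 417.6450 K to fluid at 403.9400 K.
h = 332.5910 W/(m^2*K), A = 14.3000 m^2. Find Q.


dT = 13.7050 K
Q = 332.5910 * 14.3000 * 13.7050 = 65181.6831 W

65181.6831 W


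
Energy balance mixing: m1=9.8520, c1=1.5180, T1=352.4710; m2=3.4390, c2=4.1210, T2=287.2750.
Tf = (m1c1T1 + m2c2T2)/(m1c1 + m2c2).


num = 9342.6177
den = 29.1275
Tf = 320.7495 K

320.7495 K


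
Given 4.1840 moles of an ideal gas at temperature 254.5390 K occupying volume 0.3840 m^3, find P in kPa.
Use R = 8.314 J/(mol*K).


P = nRT/V = 4.1840 * 8.314 * 254.5390 / 0.3840
= 8854.3366 / 0.3840 = 23058.1683 Pa = 23.0582 kPa

23.0582 kPa


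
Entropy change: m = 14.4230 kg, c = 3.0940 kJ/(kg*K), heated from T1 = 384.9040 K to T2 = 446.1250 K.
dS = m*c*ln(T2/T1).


T2/T1 = 1.1591
ln(T2/T1) = 0.1476
dS = 14.4230 * 3.0940 * 0.1476 = 6.5868 kJ/K

6.5868 kJ/K


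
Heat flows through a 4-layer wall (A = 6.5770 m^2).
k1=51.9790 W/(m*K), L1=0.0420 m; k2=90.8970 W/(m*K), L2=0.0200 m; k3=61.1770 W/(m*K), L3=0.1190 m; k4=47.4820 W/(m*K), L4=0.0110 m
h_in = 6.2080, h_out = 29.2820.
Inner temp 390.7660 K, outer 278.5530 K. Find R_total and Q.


R_conv_in = 1/(6.2080*6.5770) = 0.0245
R_1 = 0.0420/(51.9790*6.5770) = 0.0001
R_2 = 0.0200/(90.8970*6.5770) = 3.3454e-05
R_3 = 0.1190/(61.1770*6.5770) = 0.0003
R_4 = 0.0110/(47.4820*6.5770) = 3.5224e-05
R_conv_out = 1/(29.2820*6.5770) = 0.0052
R_total = 0.0302 K/W
Q = 112.2130 / 0.0302 = 3719.1705 W

R_total = 0.0302 K/W, Q = 3719.1705 W


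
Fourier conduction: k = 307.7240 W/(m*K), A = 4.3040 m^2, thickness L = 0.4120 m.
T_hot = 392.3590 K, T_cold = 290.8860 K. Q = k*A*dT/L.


dT = 101.4730 K
Q = 307.7240 * 4.3040 * 101.4730 / 0.4120 = 326202.2227 W

326202.2227 W


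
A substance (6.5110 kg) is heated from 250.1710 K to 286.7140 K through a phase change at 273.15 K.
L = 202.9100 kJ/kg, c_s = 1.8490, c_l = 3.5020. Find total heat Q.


Q1 (sensible, solid) = 6.5110 * 1.8490 * 22.9790 = 276.6405 kJ
Q2 (latent) = 6.5110 * 202.9100 = 1321.1470 kJ
Q3 (sensible, liquid) = 6.5110 * 3.5020 * 13.5640 = 309.2798 kJ
Q_total = 1907.0673 kJ

1907.0673 kJ


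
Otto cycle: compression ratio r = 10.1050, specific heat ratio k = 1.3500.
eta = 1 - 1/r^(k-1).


r^(k-1) = 2.2469
eta = 1 - 1/2.2469 = 0.5549 = 55.4946%

55.4946%


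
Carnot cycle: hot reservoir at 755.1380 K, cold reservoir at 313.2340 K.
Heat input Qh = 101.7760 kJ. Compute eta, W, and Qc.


eta = 1 - 313.2340/755.1380 = 0.5852
W = 0.5852 * 101.7760 = 59.5589 kJ
Qc = 101.7760 - 59.5589 = 42.2171 kJ

eta = 58.5196%, W = 59.5589 kJ, Qc = 42.2171 kJ


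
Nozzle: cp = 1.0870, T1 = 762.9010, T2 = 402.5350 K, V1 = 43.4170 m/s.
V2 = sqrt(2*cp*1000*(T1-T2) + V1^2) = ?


dT = 360.3660 K
2*cp*1000*dT = 783435.6840
V1^2 = 1885.0359
V2 = sqrt(785320.7199) = 886.1832 m/s

886.1832 m/s


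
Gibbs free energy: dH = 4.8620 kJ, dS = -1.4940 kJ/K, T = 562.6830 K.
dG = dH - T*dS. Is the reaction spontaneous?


T*dS = 562.6830 * -1.4940 = -840.6484 kJ
dG = 4.8620 + 840.6484 = 845.5104 kJ (non-spontaneous)

dG = 845.5104 kJ, non-spontaneous


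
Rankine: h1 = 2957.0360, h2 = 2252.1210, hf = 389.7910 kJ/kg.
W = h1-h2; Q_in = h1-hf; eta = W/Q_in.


W = 704.9150 kJ/kg
Q_in = 2567.2450 kJ/kg
eta = 0.2746 = 27.4580%

eta = 27.4580%


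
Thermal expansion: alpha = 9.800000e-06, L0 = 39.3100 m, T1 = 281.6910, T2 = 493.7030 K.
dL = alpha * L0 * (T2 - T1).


dT = 212.0120 K
dL = 9.800000e-06 * 39.3100 * 212.0120 = 0.081675 m
L_final = 39.391675 m

dL = 0.081675 m


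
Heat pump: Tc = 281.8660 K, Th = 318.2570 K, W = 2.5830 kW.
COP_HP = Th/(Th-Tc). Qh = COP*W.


COP = 318.2570 / 36.3910 = 8.7455
Qh = 8.7455 * 2.5830 = 22.5896 kW

COP = 8.7455, Qh = 22.5896 kW


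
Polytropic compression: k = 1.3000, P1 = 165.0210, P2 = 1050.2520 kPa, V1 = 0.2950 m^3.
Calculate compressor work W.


(k-1)/k = 0.2308
(P2/P1)^exp = 1.5328
W = 4.3333 * 165.0210 * 0.2950 * (1.5328 - 1) = 112.3924 kJ

112.3924 kJ


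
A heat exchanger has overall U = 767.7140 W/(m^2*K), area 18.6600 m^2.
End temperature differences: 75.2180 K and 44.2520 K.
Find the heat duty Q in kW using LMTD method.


LMTD = 58.3724 K
Q = 767.7140 * 18.6600 * 58.3724 = 836217.0360 W = 836.2170 kW

836.2170 kW


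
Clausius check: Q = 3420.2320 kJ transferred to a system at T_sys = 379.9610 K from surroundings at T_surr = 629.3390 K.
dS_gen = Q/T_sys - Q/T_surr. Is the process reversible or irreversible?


dS_sys = 3420.2320/379.9610 = 9.0015 kJ/K
dS_surr = -3420.2320/629.3390 = -5.4346 kJ/K
dS_gen = 9.0015 - 5.4346 = 3.5669 kJ/K (irreversible)

dS_gen = 3.5669 kJ/K, irreversible


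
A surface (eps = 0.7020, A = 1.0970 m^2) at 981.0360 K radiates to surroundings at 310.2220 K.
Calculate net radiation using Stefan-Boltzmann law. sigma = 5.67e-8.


T^4 = 9.2627e+11
Tsurr^4 = 9.2617e+09
Q = 0.7020 * 5.67e-8 * 1.0970 * 9.1701e+11 = 40040.7561 W

40040.7561 W


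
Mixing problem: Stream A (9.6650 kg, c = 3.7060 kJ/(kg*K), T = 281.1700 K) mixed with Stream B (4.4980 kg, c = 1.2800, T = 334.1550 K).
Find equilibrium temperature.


num = 11994.9622
den = 41.5759
Tf = 288.5074 K

288.5074 K


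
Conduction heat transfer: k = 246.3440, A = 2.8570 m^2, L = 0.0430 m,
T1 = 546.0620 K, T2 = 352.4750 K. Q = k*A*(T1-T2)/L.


dT = 193.5870 K
Q = 246.3440 * 2.8570 * 193.5870 / 0.0430 = 3168545.6132 W

3168545.6132 W


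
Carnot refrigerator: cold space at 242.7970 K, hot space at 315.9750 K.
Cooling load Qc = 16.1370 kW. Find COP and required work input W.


COP = 242.7970 / 73.1780 = 3.3179
W = 16.1370 / 3.3179 = 4.8636 kW

COP = 3.3179, W = 4.8636 kW


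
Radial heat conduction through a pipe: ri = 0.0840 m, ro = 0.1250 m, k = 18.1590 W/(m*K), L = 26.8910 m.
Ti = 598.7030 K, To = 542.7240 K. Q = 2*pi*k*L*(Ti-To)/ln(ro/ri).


dT = 55.9790 K
ln(ro/ri) = 0.3975
Q = 2*pi*18.1590*26.8910*55.9790 / 0.3975 = 432085.9032 W

432085.9032 W


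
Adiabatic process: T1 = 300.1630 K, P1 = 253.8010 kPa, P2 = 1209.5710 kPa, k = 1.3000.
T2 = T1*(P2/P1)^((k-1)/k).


(k-1)/k = 0.2308
(P2/P1)^exp = 1.4338
T2 = 300.1630 * 1.4338 = 430.3785 K

430.3785 K


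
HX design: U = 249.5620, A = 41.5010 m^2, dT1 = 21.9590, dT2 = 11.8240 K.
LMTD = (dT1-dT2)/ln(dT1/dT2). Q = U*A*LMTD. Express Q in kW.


LMTD = 16.3720 K
Q = 249.5620 * 41.5010 * 16.3720 = 169565.7171 W = 169.5657 kW

169.5657 kW


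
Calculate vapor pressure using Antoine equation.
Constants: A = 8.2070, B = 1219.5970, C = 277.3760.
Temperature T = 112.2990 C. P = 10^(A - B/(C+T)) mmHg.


C+T = 389.6750
B/(C+T) = 3.1298
log10(P) = 8.2070 - 3.1298 = 5.0772
P = 10^5.0772 = 119459.3246 mmHg

119459.3246 mmHg


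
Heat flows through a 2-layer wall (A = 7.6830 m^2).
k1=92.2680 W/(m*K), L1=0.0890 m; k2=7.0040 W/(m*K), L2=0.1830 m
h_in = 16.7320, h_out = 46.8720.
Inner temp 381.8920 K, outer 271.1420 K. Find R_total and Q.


R_conv_in = 1/(16.7320*7.6830) = 0.0078
R_1 = 0.0890/(92.2680*7.6830) = 0.0001
R_2 = 0.1830/(7.0040*7.6830) = 0.0034
R_conv_out = 1/(46.8720*7.6830) = 0.0028
R_total = 0.0141 K/W
Q = 110.7500 / 0.0141 = 7864.5831 W

R_total = 0.0141 K/W, Q = 7864.5831 W


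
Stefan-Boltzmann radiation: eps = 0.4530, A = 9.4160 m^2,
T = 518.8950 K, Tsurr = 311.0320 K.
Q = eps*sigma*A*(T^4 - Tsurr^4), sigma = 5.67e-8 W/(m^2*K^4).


T^4 = 7.2497e+10
Tsurr^4 = 9.3588e+09
Q = 0.4530 * 5.67e-8 * 9.4160 * 6.3138e+10 = 15269.9455 W

15269.9455 W


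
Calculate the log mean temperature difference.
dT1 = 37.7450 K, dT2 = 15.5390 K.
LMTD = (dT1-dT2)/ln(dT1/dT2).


dT1/dT2 = 2.4290
ln(dT1/dT2) = 0.8875
LMTD = 22.2060 / 0.8875 = 25.0208 K

25.0208 K


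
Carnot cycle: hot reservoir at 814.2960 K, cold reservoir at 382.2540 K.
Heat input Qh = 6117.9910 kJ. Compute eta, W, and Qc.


eta = 1 - 382.2540/814.2960 = 0.5306
W = 0.5306 * 6117.9910 = 3246.0298 kJ
Qc = 6117.9910 - 3246.0298 = 2871.9612 kJ

eta = 53.0571%, W = 3246.0298 kJ, Qc = 2871.9612 kJ


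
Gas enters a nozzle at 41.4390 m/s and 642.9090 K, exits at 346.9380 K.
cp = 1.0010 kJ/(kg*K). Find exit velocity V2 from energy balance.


dT = 295.9710 K
2*cp*1000*dT = 592533.9420
V1^2 = 1717.1907
V2 = sqrt(594251.1327) = 770.8769 m/s

770.8769 m/s


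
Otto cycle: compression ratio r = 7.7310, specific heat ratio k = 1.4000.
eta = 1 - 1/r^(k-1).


r^(k-1) = 2.2662
eta = 1 - 1/2.2662 = 0.5587 = 55.8729%

55.8729%


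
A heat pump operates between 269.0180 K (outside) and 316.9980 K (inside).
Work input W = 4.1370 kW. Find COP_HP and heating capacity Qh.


COP = 316.9980 / 47.9800 = 6.6069
Qh = 6.6069 * 4.1370 = 27.3327 kW

COP = 6.6069, Qh = 27.3327 kW


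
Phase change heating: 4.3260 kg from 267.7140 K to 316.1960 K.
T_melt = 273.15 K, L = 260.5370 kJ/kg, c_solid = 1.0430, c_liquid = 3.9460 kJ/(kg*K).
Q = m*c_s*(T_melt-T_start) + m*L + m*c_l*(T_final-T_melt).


Q1 (sensible, solid) = 4.3260 * 1.0430 * 5.4360 = 24.5273 kJ
Q2 (latent) = 4.3260 * 260.5370 = 1127.0831 kJ
Q3 (sensible, liquid) = 4.3260 * 3.9460 * 43.0460 = 734.8123 kJ
Q_total = 1886.4227 kJ

1886.4227 kJ


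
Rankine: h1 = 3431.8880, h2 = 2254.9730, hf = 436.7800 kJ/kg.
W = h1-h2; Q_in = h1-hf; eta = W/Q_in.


W = 1176.9150 kJ/kg
Q_in = 2995.1080 kJ/kg
eta = 0.3929 = 39.2946%

eta = 39.2946%


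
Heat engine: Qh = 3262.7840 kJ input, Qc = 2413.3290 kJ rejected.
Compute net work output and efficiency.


W = 3262.7840 - 2413.3290 = 849.4550 kJ
eta = 849.4550 / 3262.7840 = 0.2603 = 26.0347%

W = 849.4550 kJ, eta = 26.0347%


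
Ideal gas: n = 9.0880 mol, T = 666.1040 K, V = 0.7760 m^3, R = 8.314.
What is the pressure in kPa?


P = nRT/V = 9.0880 * 8.314 * 666.1040 / 0.7760
= 50329.2409 / 0.7760 = 64857.2692 Pa = 64.8573 kPa

64.8573 kPa


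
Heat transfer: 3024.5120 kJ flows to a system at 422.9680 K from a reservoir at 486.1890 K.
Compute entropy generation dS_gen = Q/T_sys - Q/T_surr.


dS_sys = 3024.5120/422.9680 = 7.1507 kJ/K
dS_surr = -3024.5120/486.1890 = -6.2209 kJ/K
dS_gen = 7.1507 - 6.2209 = 0.9298 kJ/K (irreversible)

dS_gen = 0.9298 kJ/K, irreversible


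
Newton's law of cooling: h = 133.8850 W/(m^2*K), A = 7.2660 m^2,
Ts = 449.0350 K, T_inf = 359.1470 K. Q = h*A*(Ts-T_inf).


dT = 89.8880 K
Q = 133.8850 * 7.2660 * 89.8880 = 87443.8024 W

87443.8024 W


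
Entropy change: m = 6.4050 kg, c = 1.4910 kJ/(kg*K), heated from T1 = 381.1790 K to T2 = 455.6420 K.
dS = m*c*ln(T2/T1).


T2/T1 = 1.1953
ln(T2/T1) = 0.1784
dS = 6.4050 * 1.4910 * 0.1784 = 1.7041 kJ/K

1.7041 kJ/K


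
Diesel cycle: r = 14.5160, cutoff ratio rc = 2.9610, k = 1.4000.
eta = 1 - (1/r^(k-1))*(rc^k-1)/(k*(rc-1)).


r^(k-1) = 2.9157
rc^k = 4.5710
eta = 0.5539 = 55.3883%

55.3883%


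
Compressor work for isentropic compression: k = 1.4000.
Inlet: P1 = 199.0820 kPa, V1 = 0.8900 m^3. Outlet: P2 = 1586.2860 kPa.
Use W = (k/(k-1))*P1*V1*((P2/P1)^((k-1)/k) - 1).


(k-1)/k = 0.2857
(P2/P1)^exp = 1.8094
W = 3.5000 * 199.0820 * 0.8900 * (1.8094 - 1) = 501.9258 kJ

501.9258 kJ


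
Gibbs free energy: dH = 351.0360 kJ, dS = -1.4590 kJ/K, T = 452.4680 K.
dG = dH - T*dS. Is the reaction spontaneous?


T*dS = 452.4680 * -1.4590 = -660.1508 kJ
dG = 351.0360 + 660.1508 = 1011.1868 kJ (non-spontaneous)

dG = 1011.1868 kJ, non-spontaneous


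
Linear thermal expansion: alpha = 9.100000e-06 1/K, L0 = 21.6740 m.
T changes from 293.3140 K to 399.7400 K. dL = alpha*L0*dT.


dT = 106.4260 K
dL = 9.100000e-06 * 21.6740 * 106.4260 = 0.020991 m
L_final = 21.694991 m

dL = 0.020991 m


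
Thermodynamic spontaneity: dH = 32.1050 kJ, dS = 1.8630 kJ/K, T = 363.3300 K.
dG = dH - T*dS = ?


T*dS = 363.3300 * 1.8630 = 676.8838 kJ
dG = 32.1050 - 676.8838 = -644.7788 kJ (spontaneous)

dG = -644.7788 kJ, spontaneous


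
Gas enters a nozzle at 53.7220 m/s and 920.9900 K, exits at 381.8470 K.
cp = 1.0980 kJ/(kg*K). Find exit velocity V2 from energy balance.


dT = 539.1430 K
2*cp*1000*dT = 1183958.0280
V1^2 = 2886.0533
V2 = sqrt(1186844.0813) = 1089.4237 m/s

1089.4237 m/s


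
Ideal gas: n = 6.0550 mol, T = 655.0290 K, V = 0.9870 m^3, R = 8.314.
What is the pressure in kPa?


P = nRT/V = 6.0550 * 8.314 * 655.0290 / 0.9870
= 32974.9917 / 0.9870 = 33409.3128 Pa = 33.4093 kPa

33.4093 kPa


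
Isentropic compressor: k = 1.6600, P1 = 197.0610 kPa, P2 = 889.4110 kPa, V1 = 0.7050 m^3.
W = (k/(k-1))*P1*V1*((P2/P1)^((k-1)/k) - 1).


(k-1)/k = 0.3976
(P2/P1)^exp = 1.8206
W = 2.5152 * 197.0610 * 0.7050 * (1.8206 - 1) = 286.7514 kJ

286.7514 kJ


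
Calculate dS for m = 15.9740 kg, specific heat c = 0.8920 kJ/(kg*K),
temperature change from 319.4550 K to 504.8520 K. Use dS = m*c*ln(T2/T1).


T2/T1 = 1.5804
ln(T2/T1) = 0.4576
dS = 15.9740 * 0.8920 * 0.4576 = 6.5210 kJ/K

6.5210 kJ/K


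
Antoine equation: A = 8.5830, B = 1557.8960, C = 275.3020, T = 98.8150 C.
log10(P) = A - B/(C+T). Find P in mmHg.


C+T = 374.1170
B/(C+T) = 4.1642
log10(P) = 8.5830 - 4.1642 = 4.4188
P = 10^4.4188 = 26230.4280 mmHg

26230.4280 mmHg


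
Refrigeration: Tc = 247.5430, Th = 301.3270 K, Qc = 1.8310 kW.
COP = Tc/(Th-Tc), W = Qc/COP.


COP = 247.5430 / 53.7840 = 4.6025
W = 1.8310 / 4.6025 = 0.3978 kW

COP = 4.6025, W = 0.3978 kW


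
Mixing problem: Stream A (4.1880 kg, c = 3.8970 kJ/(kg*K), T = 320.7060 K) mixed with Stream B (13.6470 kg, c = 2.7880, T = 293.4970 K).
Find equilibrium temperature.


num = 16401.0516
den = 54.3685
Tf = 301.6648 K

301.6648 K


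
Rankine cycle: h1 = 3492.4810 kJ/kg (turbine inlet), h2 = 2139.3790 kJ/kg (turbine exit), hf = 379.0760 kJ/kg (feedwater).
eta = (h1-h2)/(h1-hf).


W = 1353.1020 kJ/kg
Q_in = 3113.4050 kJ/kg
eta = 0.4346 = 43.4605%

eta = 43.4605%


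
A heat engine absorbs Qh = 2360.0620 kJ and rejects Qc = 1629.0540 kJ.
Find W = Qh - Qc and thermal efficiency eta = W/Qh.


W = 2360.0620 - 1629.0540 = 731.0080 kJ
eta = 731.0080 / 2360.0620 = 0.3097 = 30.9741%

W = 731.0080 kJ, eta = 30.9741%


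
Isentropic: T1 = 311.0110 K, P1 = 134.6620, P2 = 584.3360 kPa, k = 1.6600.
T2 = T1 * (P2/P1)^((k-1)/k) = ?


(k-1)/k = 0.3976
(P2/P1)^exp = 1.7924
T2 = 311.0110 * 1.7924 = 557.4512 K

557.4512 K


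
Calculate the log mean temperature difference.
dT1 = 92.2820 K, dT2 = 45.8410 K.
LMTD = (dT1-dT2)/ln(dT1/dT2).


dT1/dT2 = 2.0131
ln(dT1/dT2) = 0.6997
LMTD = 46.4410 / 0.6997 = 66.3756 K

66.3756 K


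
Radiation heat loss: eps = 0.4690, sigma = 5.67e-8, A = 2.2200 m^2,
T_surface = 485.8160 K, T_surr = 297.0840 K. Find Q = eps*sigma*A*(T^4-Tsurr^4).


T^4 = 5.5704e+10
Tsurr^4 = 7.7896e+09
Q = 0.4690 * 5.67e-8 * 2.2200 * 4.7914e+10 = 2828.6267 W

2828.6267 W


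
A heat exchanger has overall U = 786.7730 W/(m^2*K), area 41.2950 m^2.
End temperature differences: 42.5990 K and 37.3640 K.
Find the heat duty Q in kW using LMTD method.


LMTD = 39.9243 K
Q = 786.7730 * 41.2950 * 39.9243 = 1297132.6168 W = 1297.1326 kW

1297.1326 kW


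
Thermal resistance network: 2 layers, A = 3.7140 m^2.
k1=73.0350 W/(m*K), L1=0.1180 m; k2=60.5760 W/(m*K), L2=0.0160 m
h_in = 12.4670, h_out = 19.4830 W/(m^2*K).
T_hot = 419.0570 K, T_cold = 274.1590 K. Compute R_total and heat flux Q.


R_conv_in = 1/(12.4670*3.7140) = 0.0216
R_1 = 0.1180/(73.0350*3.7140) = 0.0004
R_2 = 0.0160/(60.5760*3.7140) = 7.1118e-05
R_conv_out = 1/(19.4830*3.7140) = 0.0138
R_total = 0.0359 K/W
Q = 144.8980 / 0.0359 = 4033.5618 W

R_total = 0.0359 K/W, Q = 4033.5618 W


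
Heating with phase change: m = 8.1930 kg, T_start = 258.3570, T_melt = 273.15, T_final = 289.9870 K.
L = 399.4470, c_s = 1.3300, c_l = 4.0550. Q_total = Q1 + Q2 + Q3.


Q1 (sensible, solid) = 8.1930 * 1.3300 * 14.7930 = 161.1947 kJ
Q2 (latent) = 8.1930 * 399.4470 = 3272.6693 kJ
Q3 (sensible, liquid) = 8.1930 * 4.0550 * 16.8370 = 559.3692 kJ
Q_total = 3993.2332 kJ

3993.2332 kJ


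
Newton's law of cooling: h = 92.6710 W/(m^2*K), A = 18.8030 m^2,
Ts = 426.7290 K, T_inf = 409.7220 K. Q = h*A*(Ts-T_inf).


dT = 17.0070 K
Q = 92.6710 * 18.8030 * 17.0070 = 29634.5753 W

29634.5753 W


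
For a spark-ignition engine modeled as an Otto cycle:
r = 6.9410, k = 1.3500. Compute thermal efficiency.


r^(k-1) = 1.9701
eta = 1 - 1/1.9701 = 0.4924 = 49.2423%

49.2423%


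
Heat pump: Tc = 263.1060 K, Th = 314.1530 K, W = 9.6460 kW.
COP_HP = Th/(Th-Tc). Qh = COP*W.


COP = 314.1530 / 51.0470 = 6.1542
Qh = 6.1542 * 9.6460 = 59.3633 kW

COP = 6.1542, Qh = 59.3633 kW


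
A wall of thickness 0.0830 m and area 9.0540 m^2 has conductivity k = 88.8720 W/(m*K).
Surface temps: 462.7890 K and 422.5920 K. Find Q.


dT = 40.1970 K
Q = 88.8720 * 9.0540 * 40.1970 / 0.0830 = 389691.5542 W

389691.5542 W


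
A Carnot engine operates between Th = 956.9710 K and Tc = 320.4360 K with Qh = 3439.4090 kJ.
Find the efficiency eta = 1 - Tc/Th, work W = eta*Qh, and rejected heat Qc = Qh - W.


eta = 1 - 320.4360/956.9710 = 0.6652
W = 0.6652 * 3439.4090 = 2287.7435 kJ
Qc = 3439.4090 - 2287.7435 = 1151.6655 kJ

eta = 66.5156%, W = 2287.7435 kJ, Qc = 1151.6655 kJ


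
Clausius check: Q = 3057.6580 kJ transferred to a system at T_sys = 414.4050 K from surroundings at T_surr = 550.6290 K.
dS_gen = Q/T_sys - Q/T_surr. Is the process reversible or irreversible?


dS_sys = 3057.6580/414.4050 = 7.3784 kJ/K
dS_surr = -3057.6580/550.6290 = -5.5530 kJ/K
dS_gen = 7.3784 - 5.5530 = 1.8254 kJ/K (irreversible)

dS_gen = 1.8254 kJ/K, irreversible


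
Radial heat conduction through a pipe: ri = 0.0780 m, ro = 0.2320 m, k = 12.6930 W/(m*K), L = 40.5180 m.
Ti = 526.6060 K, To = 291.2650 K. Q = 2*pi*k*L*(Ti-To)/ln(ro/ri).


dT = 235.3410 K
ln(ro/ri) = 1.0900
Q = 2*pi*12.6930*40.5180*235.3410 / 1.0900 = 697672.9290 W

697672.9290 W


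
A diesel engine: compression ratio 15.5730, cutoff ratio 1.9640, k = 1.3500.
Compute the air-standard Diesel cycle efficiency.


r^(k-1) = 2.6141
rc^k = 2.4874
eta = 0.5628 = 56.2801%

56.2801%


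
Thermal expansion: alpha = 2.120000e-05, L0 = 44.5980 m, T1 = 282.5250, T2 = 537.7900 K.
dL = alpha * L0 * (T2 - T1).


dT = 255.2650 K
dL = 2.120000e-05 * 44.5980 * 255.2650 = 0.241347 m
L_final = 44.839347 m

dL = 0.241347 m


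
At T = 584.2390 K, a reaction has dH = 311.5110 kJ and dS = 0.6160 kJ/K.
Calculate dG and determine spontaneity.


T*dS = 584.2390 * 0.6160 = 359.8912 kJ
dG = 311.5110 - 359.8912 = -48.3802 kJ (spontaneous)

dG = -48.3802 kJ, spontaneous


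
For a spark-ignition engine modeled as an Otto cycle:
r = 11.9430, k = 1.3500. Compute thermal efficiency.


r^(k-1) = 2.3823
eta = 1 - 1/2.3823 = 0.5802 = 58.0231%

58.0231%


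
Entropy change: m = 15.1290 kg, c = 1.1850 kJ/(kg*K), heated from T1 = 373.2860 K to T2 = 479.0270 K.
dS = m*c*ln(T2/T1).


T2/T1 = 1.2833
ln(T2/T1) = 0.2494
dS = 15.1290 * 1.1850 * 0.2494 = 4.4714 kJ/K

4.4714 kJ/K


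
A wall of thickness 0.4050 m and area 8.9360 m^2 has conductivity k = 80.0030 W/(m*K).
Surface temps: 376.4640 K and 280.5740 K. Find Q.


dT = 95.8900 K
Q = 80.0030 * 8.9360 * 95.8900 / 0.4050 = 169265.2193 W

169265.2193 W


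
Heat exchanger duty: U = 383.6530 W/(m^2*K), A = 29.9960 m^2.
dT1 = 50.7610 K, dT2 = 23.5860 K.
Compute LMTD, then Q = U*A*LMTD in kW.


LMTD = 35.4545 K
Q = 383.6530 * 29.9960 * 35.4545 = 408012.5170 W = 408.0125 kW

408.0125 kW


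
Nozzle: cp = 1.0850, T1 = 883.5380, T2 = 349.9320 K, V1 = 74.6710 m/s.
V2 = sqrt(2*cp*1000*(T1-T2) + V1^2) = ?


dT = 533.6060 K
2*cp*1000*dT = 1157925.0200
V1^2 = 5575.7582
V2 = sqrt(1163500.7782) = 1078.6569 m/s

1078.6569 m/s


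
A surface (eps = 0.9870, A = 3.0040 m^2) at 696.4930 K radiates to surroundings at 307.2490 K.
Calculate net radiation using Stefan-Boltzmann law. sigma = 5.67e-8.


T^4 = 2.3532e+11
Tsurr^4 = 8.9117e+09
Q = 0.9870 * 5.67e-8 * 3.0040 * 2.2641e+11 = 38062.8179 W

38062.8179 W


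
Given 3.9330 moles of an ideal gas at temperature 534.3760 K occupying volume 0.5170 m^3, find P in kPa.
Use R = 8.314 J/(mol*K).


P = nRT/V = 3.9330 * 8.314 * 534.3760 / 0.5170
= 17473.5405 / 0.5170 = 33797.9507 Pa = 33.7980 kPa

33.7980 kPa


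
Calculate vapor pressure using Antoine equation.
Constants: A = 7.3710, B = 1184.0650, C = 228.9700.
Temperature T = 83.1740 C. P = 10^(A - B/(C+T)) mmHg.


C+T = 312.1440
B/(C+T) = 3.7933
log10(P) = 7.3710 - 3.7933 = 3.5777
P = 10^3.5777 = 3781.5569 mmHg

3781.5569 mmHg


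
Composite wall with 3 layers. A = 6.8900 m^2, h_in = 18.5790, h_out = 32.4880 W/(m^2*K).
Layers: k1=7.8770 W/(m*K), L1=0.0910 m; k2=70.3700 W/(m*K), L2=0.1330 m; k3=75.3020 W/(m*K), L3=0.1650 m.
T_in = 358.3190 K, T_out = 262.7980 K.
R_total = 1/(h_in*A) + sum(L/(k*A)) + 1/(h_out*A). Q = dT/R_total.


R_conv_in = 1/(18.5790*6.8900) = 0.0078
R_1 = 0.0910/(7.8770*6.8900) = 0.0017
R_2 = 0.1330/(70.3700*6.8900) = 0.0003
R_3 = 0.1650/(75.3020*6.8900) = 0.0003
R_conv_out = 1/(32.4880*6.8900) = 0.0045
R_total = 0.0145 K/W
Q = 95.5210 / 0.0145 = 6565.7301 W

R_total = 0.0145 K/W, Q = 6565.7301 W


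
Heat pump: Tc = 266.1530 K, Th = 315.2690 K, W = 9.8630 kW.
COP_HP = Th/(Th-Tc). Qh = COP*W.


COP = 315.2690 / 49.1160 = 6.4189
Qh = 6.4189 * 9.8630 = 63.3093 kW

COP = 6.4189, Qh = 63.3093 kW


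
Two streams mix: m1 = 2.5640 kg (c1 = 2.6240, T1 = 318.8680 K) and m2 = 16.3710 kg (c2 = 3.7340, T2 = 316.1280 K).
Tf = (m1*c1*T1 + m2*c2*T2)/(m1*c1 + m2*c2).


num = 21470.0113
den = 67.8572
Tf = 316.3997 K

316.3997 K


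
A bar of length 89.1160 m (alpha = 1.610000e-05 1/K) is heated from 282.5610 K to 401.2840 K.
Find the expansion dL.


dT = 118.7230 K
dL = 1.610000e-05 * 89.1160 * 118.7230 = 0.170340 m
L_final = 89.286340 m

dL = 0.170340 m


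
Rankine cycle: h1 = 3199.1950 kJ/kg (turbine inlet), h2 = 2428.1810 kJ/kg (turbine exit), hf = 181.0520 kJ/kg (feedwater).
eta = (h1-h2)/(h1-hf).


W = 771.0140 kJ/kg
Q_in = 3018.1430 kJ/kg
eta = 0.2555 = 25.5460%

eta = 25.5460%


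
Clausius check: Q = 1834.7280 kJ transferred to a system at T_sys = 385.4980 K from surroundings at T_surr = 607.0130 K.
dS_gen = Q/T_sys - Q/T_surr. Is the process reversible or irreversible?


dS_sys = 1834.7280/385.4980 = 4.7594 kJ/K
dS_surr = -1834.7280/607.0130 = -3.0226 kJ/K
dS_gen = 4.7594 - 3.0226 = 1.7368 kJ/K (irreversible)

dS_gen = 1.7368 kJ/K, irreversible


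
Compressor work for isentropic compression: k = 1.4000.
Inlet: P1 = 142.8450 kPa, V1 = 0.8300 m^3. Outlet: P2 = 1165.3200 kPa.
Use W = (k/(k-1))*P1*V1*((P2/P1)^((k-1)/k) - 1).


(k-1)/k = 0.2857
(P2/P1)^exp = 1.8216
W = 3.5000 * 142.8450 * 0.8300 * (1.8216 - 1) = 340.9323 kJ

340.9323 kJ


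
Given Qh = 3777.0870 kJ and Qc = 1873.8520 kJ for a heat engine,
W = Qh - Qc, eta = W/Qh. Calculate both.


W = 3777.0870 - 1873.8520 = 1903.2350 kJ
eta = 1903.2350 / 3777.0870 = 0.5039 = 50.3890%

W = 1903.2350 kJ, eta = 50.3890%


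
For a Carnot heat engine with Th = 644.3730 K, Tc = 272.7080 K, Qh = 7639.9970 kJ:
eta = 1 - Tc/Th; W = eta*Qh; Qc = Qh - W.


eta = 1 - 272.7080/644.3730 = 0.5768
W = 0.5768 * 7639.9970 = 4406.6395 kJ
Qc = 7639.9970 - 4406.6395 = 3233.3575 kJ

eta = 57.6785%, W = 4406.6395 kJ, Qc = 3233.3575 kJ


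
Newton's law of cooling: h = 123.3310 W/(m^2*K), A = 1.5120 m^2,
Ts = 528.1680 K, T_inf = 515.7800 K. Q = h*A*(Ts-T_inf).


dT = 12.3880 K
Q = 123.3310 * 1.5120 * 12.3880 = 2310.0705 W

2310.0705 W


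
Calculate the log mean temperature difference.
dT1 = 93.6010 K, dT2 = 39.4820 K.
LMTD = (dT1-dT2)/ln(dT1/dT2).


dT1/dT2 = 2.3707
ln(dT1/dT2) = 0.8632
LMTD = 54.1190 / 0.8632 = 62.6961 K

62.6961 K


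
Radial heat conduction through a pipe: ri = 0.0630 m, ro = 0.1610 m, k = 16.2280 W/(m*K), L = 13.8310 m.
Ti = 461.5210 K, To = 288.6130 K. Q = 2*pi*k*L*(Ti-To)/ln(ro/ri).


dT = 172.9080 K
ln(ro/ri) = 0.9383
Q = 2*pi*16.2280*13.8310*172.9080 / 0.9383 = 259887.7881 W

259887.7881 W


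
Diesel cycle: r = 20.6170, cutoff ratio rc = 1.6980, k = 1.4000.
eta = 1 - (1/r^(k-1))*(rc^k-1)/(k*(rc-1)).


r^(k-1) = 3.3550
rc^k = 2.0985
eta = 0.6649 = 66.4931%

66.4931%


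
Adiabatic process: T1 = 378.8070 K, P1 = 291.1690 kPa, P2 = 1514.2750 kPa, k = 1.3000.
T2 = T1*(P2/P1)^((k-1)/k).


(k-1)/k = 0.2308
(P2/P1)^exp = 1.4630
T2 = 378.8070 * 1.4630 = 554.1949 K

554.1949 K


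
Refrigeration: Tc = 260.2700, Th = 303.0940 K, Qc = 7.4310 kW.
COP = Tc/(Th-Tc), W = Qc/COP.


COP = 260.2700 / 42.8240 = 6.0777
W = 7.4310 / 6.0777 = 1.2227 kW

COP = 6.0777, W = 1.2227 kW


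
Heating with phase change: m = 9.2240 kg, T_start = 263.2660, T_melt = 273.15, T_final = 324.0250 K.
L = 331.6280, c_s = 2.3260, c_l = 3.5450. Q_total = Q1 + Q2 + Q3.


Q1 (sensible, solid) = 9.2240 * 2.3260 * 9.8840 = 212.0615 kJ
Q2 (latent) = 9.2240 * 331.6280 = 3058.9367 kJ
Q3 (sensible, liquid) = 9.2240 * 3.5450 * 50.8750 = 1663.5657 kJ
Q_total = 4934.5638 kJ

4934.5638 kJ


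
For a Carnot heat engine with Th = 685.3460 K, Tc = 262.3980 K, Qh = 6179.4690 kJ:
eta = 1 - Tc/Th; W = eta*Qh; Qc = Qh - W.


eta = 1 - 262.3980/685.3460 = 0.6171
W = 0.6171 * 6179.4690 = 3813.5395 kJ
Qc = 6179.4690 - 3813.5395 = 2365.9295 kJ

eta = 61.7131%, W = 3813.5395 kJ, Qc = 2365.9295 kJ


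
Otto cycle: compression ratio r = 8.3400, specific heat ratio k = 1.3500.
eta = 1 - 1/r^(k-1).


r^(k-1) = 2.1009
eta = 1 - 1/2.1009 = 0.5240 = 52.4017%

52.4017%


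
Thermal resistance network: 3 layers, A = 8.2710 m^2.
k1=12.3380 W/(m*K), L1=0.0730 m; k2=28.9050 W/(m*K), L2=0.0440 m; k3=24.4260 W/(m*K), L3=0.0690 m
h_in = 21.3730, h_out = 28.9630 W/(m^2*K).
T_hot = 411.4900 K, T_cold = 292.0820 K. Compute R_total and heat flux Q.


R_conv_in = 1/(21.3730*8.2710) = 0.0057
R_1 = 0.0730/(12.3380*8.2710) = 0.0007
R_2 = 0.0440/(28.9050*8.2710) = 0.0002
R_3 = 0.0690/(24.4260*8.2710) = 0.0003
R_conv_out = 1/(28.9630*8.2710) = 0.0042
R_total = 0.0111 K/W
Q = 119.4080 / 0.0111 = 10784.4385 W

R_total = 0.0111 K/W, Q = 10784.4385 W


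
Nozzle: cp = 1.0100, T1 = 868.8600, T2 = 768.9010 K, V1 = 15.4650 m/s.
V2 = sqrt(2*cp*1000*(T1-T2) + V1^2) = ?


dT = 99.9590 K
2*cp*1000*dT = 201917.1800
V1^2 = 239.1662
V2 = sqrt(202156.3462) = 449.6180 m/s

449.6180 m/s


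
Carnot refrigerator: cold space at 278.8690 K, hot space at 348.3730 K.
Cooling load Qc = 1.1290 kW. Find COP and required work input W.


COP = 278.8690 / 69.5040 = 4.0123
W = 1.1290 / 4.0123 = 0.2814 kW

COP = 4.0123, W = 0.2814 kW


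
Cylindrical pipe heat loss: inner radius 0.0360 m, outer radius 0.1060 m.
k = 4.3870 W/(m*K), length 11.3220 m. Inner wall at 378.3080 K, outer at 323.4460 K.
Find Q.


dT = 54.8620 K
ln(ro/ri) = 1.0799
Q = 2*pi*4.3870*11.3220*54.8620 / 1.0799 = 15854.4303 W

15854.4303 W


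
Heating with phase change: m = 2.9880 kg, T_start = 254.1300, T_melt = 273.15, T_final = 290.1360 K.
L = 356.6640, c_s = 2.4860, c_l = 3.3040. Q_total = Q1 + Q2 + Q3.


Q1 (sensible, solid) = 2.9880 * 2.4860 * 19.0200 = 141.2838 kJ
Q2 (latent) = 2.9880 * 356.6640 = 1065.7120 kJ
Q3 (sensible, liquid) = 2.9880 * 3.3040 * 16.9860 = 167.6918 kJ
Q_total = 1374.6876 kJ

1374.6876 kJ


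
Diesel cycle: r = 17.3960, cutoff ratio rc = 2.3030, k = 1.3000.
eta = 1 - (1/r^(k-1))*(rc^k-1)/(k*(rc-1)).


r^(k-1) = 2.3558
rc^k = 2.9579
eta = 0.5094 = 50.9357%

50.9357%


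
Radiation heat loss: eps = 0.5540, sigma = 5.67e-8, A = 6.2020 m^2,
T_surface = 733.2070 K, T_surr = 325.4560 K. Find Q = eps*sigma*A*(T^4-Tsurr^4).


T^4 = 2.8901e+11
Tsurr^4 = 1.1219e+10
Q = 0.5540 * 5.67e-8 * 6.2020 * 2.7779e+11 = 54117.2140 W

54117.2140 W


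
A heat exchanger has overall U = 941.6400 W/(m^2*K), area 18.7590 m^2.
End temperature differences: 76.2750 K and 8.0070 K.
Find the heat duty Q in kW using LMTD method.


LMTD = 30.2871 K
Q = 941.6400 * 18.7590 * 30.2871 = 534998.1112 W = 534.9981 kW

534.9981 kW


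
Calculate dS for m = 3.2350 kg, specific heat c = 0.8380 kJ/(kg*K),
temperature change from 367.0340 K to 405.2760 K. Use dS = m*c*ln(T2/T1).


T2/T1 = 1.1042
ln(T2/T1) = 0.0991
dS = 3.2350 * 0.8380 * 0.0991 = 0.2687 kJ/K

0.2687 kJ/K


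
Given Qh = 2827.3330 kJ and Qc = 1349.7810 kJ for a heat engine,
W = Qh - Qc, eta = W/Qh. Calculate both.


W = 2827.3330 - 1349.7810 = 1477.5520 kJ
eta = 1477.5520 / 2827.3330 = 0.5226 = 52.2596%

W = 1477.5520 kJ, eta = 52.2596%


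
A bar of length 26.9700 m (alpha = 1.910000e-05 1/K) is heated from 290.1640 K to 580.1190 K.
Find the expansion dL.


dT = 289.9550 K
dL = 1.910000e-05 * 26.9700 * 289.9550 = 0.149364 m
L_final = 27.119364 m

dL = 0.149364 m


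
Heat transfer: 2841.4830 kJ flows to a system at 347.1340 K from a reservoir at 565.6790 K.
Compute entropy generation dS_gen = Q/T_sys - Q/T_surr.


dS_sys = 2841.4830/347.1340 = 8.1856 kJ/K
dS_surr = -2841.4830/565.6790 = -5.0231 kJ/K
dS_gen = 8.1856 - 5.0231 = 3.1624 kJ/K (irreversible)

dS_gen = 3.1624 kJ/K, irreversible


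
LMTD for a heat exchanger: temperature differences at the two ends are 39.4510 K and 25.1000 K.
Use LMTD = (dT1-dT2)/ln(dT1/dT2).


dT1/dT2 = 1.5718
ln(dT1/dT2) = 0.4522
LMTD = 14.3510 / 0.4522 = 31.7366 K

31.7366 K


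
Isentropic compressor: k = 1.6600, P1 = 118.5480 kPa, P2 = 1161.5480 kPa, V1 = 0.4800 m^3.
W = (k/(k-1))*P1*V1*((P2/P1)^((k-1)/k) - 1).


(k-1)/k = 0.3976
(P2/P1)^exp = 2.4778
W = 2.5152 * 118.5480 * 0.4800 * (2.4778 - 1) = 211.5045 kJ

211.5045 kJ


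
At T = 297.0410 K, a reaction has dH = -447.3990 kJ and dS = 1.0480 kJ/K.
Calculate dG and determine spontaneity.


T*dS = 297.0410 * 1.0480 = 311.2990 kJ
dG = -447.3990 - 311.2990 = -758.6980 kJ (spontaneous)

dG = -758.6980 kJ, spontaneous


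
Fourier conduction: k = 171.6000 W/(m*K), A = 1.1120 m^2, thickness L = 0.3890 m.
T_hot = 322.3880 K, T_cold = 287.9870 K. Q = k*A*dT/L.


dT = 34.4010 K
Q = 171.6000 * 1.1120 * 34.4010 / 0.3890 = 16874.9905 W

16874.9905 W


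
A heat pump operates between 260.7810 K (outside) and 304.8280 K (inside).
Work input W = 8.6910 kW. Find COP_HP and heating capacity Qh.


COP = 304.8280 / 44.0470 = 6.9205
Qh = 6.9205 * 8.6910 = 60.1462 kW

COP = 6.9205, Qh = 60.1462 kW


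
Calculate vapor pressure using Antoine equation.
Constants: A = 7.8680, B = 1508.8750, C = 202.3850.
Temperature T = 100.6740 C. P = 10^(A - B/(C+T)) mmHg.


C+T = 303.0590
B/(C+T) = 4.9788
log10(P) = 7.8680 - 4.9788 = 2.8892
P = 10^2.8892 = 774.7900 mmHg

774.7900 mmHg


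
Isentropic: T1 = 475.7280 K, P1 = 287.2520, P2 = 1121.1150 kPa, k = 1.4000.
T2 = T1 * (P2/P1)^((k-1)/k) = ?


(k-1)/k = 0.2857
(P2/P1)^exp = 1.4756
T2 = 475.7280 * 1.4756 = 701.9828 K

701.9828 K


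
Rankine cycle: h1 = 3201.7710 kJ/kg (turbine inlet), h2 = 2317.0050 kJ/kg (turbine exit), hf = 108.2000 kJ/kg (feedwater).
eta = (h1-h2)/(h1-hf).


W = 884.7660 kJ/kg
Q_in = 3093.5710 kJ/kg
eta = 0.2860 = 28.6002%

eta = 28.6002%


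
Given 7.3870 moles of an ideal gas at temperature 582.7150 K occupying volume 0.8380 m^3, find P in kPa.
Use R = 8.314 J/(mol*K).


P = nRT/V = 7.3870 * 8.314 * 582.7150 / 0.8380
= 35787.7436 / 0.8380 = 42706.1379 Pa = 42.7061 kPa

42.7061 kPa


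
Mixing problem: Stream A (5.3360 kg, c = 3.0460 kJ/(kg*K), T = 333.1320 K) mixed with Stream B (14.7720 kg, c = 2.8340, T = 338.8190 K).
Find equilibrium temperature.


num = 19598.8134
den = 58.1173
Tf = 337.2285 K

337.2285 K


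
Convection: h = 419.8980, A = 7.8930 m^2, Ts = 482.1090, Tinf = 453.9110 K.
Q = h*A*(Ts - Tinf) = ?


dT = 28.1980 K
Q = 419.8980 * 7.8930 * 28.1980 = 93455.3601 W

93455.3601 W


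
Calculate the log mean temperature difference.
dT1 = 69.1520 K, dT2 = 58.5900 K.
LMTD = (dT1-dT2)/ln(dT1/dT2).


dT1/dT2 = 1.1803
ln(dT1/dT2) = 0.1657
LMTD = 10.5620 / 0.1657 = 63.7252 K

63.7252 K


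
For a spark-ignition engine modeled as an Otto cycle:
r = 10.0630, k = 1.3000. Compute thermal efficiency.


r^(k-1) = 1.9990
eta = 1 - 1/1.9990 = 0.4998 = 49.9756%

49.9756%


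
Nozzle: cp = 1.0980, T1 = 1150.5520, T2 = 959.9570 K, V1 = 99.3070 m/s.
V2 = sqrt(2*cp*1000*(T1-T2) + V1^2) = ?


dT = 190.5950 K
2*cp*1000*dT = 418546.6200
V1^2 = 9861.8802
V2 = sqrt(428408.5002) = 654.5292 m/s

654.5292 m/s


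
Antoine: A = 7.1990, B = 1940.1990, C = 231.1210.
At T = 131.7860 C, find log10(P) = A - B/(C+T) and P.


C+T = 362.9070
B/(C+T) = 5.3463
log10(P) = 7.1990 - 5.3463 = 1.8527
P = 10^1.8527 = 71.2409 mmHg

71.2409 mmHg


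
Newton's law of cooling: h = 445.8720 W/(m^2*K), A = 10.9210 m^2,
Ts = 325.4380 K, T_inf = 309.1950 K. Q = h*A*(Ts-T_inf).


dT = 16.2430 K
Q = 445.8720 * 10.9210 * 16.2430 = 79093.1462 W

79093.1462 W


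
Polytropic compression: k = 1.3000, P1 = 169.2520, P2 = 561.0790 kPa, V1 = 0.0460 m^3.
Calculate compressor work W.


(k-1)/k = 0.2308
(P2/P1)^exp = 1.3186
W = 4.3333 * 169.2520 * 0.0460 * (1.3186 - 1) = 10.7488 kJ

10.7488 kJ


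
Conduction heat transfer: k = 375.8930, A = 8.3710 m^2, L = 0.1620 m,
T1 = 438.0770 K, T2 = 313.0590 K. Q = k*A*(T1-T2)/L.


dT = 125.0180 K
Q = 375.8930 * 8.3710 * 125.0180 / 0.1620 = 2428281.9548 W

2428281.9548 W


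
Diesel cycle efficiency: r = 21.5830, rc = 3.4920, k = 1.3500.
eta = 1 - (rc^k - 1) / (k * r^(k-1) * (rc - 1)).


r^(k-1) = 2.9305
rc^k = 5.4094
eta = 0.5527 = 55.2740%

55.2740%


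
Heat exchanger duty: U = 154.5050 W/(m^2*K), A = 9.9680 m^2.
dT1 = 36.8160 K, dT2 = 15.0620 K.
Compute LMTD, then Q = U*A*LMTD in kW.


LMTD = 24.3399 K
Q = 154.5050 * 9.9680 * 24.3399 = 37486.0762 W = 37.4861 kW

37.4861 kW


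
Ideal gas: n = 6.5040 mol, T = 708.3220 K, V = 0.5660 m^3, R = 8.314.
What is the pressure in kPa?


P = nRT/V = 6.5040 * 8.314 * 708.3220 / 0.5660
= 38301.9852 / 0.5660 = 67671.3519 Pa = 67.6714 kPa

67.6714 kPa


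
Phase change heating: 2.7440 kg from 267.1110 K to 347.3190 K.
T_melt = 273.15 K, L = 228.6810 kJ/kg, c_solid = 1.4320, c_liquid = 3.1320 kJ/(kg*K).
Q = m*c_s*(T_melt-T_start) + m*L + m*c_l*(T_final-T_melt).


Q1 (sensible, solid) = 2.7440 * 1.4320 * 6.0390 = 23.7297 kJ
Q2 (latent) = 2.7440 * 228.6810 = 627.5007 kJ
Q3 (sensible, liquid) = 2.7440 * 3.1320 * 74.1690 = 637.4238 kJ
Q_total = 1288.6542 kJ

1288.6542 kJ


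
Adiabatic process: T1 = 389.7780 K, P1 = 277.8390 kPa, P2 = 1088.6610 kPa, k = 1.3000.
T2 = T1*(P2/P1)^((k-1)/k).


(k-1)/k = 0.2308
(P2/P1)^exp = 1.3705
T2 = 389.7780 * 1.3705 = 534.1785 K

534.1785 K


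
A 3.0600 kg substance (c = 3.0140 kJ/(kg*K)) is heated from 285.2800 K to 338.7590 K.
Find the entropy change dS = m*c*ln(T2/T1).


T2/T1 = 1.1875
ln(T2/T1) = 0.1718
dS = 3.0600 * 3.0140 * 0.1718 = 1.5846 kJ/K

1.5846 kJ/K
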